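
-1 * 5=-5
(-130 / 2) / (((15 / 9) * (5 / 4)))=-156 / 5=-31.20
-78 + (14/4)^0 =-77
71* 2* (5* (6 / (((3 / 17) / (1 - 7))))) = -144840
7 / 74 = 0.09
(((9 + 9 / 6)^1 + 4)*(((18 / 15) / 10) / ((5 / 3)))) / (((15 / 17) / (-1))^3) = -142477 / 93750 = -1.52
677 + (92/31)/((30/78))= 106131/155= 684.72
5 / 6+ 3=23 / 6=3.83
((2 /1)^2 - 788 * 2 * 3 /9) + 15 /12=-520.08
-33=-33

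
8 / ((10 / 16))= 64 / 5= 12.80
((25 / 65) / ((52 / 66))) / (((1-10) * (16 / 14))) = -385 / 8112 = -0.05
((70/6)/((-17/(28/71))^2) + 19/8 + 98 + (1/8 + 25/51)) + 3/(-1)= 856596395/8741094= 98.00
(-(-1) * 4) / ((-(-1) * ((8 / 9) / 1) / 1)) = 9 / 2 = 4.50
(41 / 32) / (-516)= -0.00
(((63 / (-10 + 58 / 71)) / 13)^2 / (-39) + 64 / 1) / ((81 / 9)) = 59766353989 / 8405581392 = 7.11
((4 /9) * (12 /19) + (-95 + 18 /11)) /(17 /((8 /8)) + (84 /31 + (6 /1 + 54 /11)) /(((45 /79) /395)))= -1809253 /183890721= -0.01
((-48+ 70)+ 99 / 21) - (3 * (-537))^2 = -18167060 / 7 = -2595294.29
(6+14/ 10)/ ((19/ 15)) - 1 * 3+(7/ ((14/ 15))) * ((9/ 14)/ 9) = 1797/ 532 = 3.38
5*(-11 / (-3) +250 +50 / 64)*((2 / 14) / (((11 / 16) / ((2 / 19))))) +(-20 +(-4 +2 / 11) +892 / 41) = 4636465 / 179949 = 25.77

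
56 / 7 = 8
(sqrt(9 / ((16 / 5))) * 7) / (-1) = -21 * sqrt(5) / 4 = -11.74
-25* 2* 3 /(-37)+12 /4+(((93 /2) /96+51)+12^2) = 202.54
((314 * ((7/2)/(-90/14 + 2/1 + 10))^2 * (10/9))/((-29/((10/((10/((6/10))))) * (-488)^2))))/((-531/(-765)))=-7630454063680/7807293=-977349.52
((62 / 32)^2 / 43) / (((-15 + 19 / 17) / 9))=-147033 / 2597888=-0.06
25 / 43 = 0.58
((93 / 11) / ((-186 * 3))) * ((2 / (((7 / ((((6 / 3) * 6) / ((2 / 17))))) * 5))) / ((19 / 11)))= -0.05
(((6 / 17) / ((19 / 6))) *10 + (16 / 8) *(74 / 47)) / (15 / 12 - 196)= -0.02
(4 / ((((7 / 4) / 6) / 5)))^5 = 25480396800000 / 16807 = 1516058594.63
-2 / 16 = -1 / 8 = -0.12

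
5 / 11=0.45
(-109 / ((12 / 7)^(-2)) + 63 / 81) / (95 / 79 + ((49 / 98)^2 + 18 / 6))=-44531036 / 620487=-71.77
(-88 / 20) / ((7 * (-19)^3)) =22 / 240065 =0.00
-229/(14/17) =-3893/14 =-278.07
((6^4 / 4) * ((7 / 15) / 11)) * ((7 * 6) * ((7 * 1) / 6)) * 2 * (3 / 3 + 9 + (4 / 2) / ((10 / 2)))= 3852576 / 275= 14009.37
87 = 87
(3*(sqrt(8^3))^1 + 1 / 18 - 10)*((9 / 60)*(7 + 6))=-2327 / 120 + 468*sqrt(2) / 5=112.98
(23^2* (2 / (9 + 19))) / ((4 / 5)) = 2645 / 56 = 47.23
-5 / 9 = -0.56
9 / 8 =1.12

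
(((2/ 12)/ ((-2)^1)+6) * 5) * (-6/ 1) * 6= -1065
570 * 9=5130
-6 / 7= -0.86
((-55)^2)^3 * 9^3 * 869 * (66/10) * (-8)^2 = 7407085389402600000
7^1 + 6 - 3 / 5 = 62 / 5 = 12.40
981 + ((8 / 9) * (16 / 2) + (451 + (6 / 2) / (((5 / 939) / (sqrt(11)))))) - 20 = 12772 / 9 + 2817 * sqrt(11) / 5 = 3287.70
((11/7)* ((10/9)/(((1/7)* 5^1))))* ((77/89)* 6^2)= 76.13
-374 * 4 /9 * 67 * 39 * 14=-18242224 /3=-6080741.33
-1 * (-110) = 110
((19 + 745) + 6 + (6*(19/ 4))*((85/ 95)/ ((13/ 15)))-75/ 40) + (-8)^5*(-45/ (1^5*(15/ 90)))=920208385/ 104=8848157.55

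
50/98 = 25/49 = 0.51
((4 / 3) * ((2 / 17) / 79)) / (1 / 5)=40 / 4029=0.01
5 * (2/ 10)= 1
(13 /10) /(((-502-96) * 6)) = -1 /2760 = -0.00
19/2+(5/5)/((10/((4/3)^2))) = 871/90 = 9.68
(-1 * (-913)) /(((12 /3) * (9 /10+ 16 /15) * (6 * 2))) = 4565 /472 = 9.67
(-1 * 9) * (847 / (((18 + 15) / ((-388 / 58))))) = 44814 / 29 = 1545.31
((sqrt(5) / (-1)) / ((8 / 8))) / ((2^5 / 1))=-sqrt(5) / 32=-0.07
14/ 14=1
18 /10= 9 /5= 1.80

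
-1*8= -8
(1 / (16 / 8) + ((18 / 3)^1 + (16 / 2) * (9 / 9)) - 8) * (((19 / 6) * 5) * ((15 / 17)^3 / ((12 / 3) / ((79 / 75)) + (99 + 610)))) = 109760625 / 1106623772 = 0.10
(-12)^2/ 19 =144/ 19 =7.58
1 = 1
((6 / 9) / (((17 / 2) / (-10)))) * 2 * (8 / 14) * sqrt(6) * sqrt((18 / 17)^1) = -640 * sqrt(51) / 2023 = -2.26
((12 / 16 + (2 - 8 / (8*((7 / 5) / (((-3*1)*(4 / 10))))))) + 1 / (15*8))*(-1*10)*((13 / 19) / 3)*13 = -513253 / 4788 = -107.20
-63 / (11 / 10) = -630 / 11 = -57.27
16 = 16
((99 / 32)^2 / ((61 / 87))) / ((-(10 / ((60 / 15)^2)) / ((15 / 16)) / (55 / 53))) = -140693355 / 6621184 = -21.25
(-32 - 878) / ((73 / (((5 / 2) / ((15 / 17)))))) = -7735 / 219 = -35.32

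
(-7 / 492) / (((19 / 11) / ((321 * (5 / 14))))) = -5885 / 6232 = -0.94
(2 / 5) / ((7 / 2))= 4 / 35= 0.11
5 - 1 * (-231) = 236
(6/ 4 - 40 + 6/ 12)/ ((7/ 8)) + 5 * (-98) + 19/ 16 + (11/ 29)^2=-50119299/ 94192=-532.10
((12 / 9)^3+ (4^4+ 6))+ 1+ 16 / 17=122237 / 459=266.31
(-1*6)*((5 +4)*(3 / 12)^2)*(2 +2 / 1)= -27 / 2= -13.50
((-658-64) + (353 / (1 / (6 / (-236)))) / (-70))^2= 35553326200921 / 68227600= 521098.88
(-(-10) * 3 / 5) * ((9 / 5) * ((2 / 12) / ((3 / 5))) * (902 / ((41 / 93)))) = 6138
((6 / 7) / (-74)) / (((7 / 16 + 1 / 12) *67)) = -144 / 433825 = -0.00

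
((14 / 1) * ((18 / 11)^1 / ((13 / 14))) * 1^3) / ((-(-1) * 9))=392 / 143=2.74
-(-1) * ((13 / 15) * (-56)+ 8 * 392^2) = 18438952 / 15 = 1229263.47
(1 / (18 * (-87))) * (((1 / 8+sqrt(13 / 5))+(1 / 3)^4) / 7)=-sqrt(65) / 54810 - 89 / 7103376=-0.00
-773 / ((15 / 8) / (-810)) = 333936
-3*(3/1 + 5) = -24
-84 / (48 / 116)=-203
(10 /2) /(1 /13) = 65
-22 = -22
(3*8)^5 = 7962624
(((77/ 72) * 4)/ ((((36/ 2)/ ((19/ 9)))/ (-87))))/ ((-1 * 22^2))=3857/ 42768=0.09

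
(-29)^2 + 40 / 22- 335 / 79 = 728724 / 869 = 838.58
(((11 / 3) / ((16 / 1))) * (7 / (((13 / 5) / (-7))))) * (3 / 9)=-2695 / 1872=-1.44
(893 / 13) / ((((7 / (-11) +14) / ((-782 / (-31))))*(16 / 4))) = 3840793 / 118482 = 32.42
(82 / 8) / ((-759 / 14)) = -287 / 1518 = -0.19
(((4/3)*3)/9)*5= 2.22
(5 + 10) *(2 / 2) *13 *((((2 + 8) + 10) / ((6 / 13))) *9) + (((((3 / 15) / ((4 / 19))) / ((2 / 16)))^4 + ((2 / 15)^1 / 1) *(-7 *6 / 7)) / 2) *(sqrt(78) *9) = 208609.25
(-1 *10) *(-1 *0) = 0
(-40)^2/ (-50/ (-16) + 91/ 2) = 12800/ 389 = 32.90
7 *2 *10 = 140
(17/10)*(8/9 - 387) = -11815/18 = -656.39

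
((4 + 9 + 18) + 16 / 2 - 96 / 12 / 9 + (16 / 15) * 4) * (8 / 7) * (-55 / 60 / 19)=-41954 / 17955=-2.34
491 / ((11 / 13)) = 6383 / 11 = 580.27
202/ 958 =101/ 479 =0.21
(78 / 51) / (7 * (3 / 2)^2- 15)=104 / 51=2.04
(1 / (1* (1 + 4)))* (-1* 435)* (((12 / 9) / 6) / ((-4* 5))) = 29 / 30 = 0.97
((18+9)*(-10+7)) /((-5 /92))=7452 /5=1490.40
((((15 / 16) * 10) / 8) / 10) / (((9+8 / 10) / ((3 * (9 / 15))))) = 135 / 6272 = 0.02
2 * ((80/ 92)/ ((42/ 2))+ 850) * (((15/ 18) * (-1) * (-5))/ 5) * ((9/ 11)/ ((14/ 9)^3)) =748263825/ 2429812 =307.95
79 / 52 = 1.52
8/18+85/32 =893/288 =3.10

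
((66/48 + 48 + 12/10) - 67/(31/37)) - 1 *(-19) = -12887/1240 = -10.39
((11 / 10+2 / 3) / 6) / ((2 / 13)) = 689 / 360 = 1.91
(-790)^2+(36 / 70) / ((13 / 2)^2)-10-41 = 3691249907 / 5915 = 624049.01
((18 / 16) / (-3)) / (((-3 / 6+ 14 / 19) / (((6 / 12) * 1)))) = -19 / 24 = -0.79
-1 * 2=-2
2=2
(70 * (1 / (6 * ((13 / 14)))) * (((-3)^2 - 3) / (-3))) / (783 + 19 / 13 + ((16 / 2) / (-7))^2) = -24010 / 750801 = -0.03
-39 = -39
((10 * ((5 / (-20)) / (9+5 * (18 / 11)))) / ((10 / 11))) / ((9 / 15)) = -605 / 2268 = -0.27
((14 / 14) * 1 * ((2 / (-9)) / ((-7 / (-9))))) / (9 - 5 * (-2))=-2 / 133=-0.02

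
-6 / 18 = -1 / 3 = -0.33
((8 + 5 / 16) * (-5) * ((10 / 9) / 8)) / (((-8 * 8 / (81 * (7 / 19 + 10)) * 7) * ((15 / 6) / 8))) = 34.63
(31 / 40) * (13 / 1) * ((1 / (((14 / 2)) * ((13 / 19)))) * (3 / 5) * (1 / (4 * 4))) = 1767 / 22400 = 0.08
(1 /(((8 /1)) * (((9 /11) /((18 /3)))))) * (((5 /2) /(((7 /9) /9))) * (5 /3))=2475 /56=44.20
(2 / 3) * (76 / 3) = 152 / 9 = 16.89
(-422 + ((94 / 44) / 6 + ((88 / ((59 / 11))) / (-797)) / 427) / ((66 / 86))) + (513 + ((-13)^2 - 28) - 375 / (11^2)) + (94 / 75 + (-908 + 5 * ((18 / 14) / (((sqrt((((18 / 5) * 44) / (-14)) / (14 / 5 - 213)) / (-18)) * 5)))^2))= 2870313824271833 / 2186583606900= 1312.69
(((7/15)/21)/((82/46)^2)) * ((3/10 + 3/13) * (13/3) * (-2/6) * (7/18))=-85169/40848300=-0.00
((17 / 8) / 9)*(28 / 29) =119 / 522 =0.23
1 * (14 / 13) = 14 / 13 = 1.08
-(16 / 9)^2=-256 / 81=-3.16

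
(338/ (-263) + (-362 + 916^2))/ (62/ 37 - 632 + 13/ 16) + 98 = -120975878574/ 98012473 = -1234.29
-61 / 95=-0.64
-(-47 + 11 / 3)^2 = -16900 / 9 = -1877.78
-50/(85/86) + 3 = -809/17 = -47.59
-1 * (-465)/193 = 465/193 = 2.41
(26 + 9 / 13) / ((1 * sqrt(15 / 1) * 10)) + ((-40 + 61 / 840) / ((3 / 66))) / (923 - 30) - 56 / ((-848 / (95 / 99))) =-0.23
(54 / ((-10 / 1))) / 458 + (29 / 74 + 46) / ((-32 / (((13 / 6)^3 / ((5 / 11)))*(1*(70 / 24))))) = -665049828721 / 7027845120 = -94.63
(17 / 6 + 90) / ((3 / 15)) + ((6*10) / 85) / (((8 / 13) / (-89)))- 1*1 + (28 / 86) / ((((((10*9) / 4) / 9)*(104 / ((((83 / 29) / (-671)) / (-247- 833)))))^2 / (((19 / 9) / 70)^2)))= 223412377545114168771402277793 / 618736424371480999584000000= 361.08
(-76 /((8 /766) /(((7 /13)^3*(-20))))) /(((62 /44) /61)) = 66992935240 /68107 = 983642.43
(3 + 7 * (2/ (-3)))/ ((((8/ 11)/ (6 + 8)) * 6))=-385/ 72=-5.35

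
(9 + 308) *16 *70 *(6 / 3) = 710080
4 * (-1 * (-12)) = 48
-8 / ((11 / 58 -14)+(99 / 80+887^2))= -18560 / 1825274911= -0.00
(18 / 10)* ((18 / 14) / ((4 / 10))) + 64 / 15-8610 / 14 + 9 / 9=-126829 / 210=-603.95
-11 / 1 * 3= -33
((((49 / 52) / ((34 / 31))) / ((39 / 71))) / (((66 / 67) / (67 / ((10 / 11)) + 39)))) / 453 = 8143570141 / 20615268960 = 0.40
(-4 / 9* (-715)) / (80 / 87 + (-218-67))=-16588 / 14829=-1.12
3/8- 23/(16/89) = -2041/16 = -127.56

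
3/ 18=1/ 6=0.17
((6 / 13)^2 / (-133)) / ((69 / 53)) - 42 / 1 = -21713418 / 516971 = -42.00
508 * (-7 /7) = -508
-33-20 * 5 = -133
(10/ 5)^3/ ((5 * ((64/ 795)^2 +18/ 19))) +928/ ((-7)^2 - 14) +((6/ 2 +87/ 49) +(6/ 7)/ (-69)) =1063530647276/ 32272416995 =32.95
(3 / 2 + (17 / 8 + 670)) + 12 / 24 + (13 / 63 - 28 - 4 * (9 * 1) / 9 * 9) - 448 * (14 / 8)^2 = -383881 / 504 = -761.67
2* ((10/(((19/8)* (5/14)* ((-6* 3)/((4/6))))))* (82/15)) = -36736/7695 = -4.77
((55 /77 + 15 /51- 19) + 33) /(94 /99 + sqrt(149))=-16620516 /172730047 + 17504586 * sqrt(149) /172730047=1.14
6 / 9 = 2 / 3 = 0.67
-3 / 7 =-0.43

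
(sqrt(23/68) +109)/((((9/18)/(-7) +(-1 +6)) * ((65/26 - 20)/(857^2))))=-320219764/345 - 1468898 * sqrt(391)/5865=-933125.59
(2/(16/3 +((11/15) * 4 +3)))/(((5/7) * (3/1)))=14/169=0.08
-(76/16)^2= -361/16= -22.56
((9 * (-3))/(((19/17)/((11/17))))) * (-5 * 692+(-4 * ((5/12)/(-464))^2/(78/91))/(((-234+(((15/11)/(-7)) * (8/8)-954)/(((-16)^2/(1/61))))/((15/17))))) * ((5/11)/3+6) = 7016836004296140155/21090179751096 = 332706.32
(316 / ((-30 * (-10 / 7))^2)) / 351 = 3871 / 7897500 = 0.00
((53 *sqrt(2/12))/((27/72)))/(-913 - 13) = -106 *sqrt(6)/4167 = -0.06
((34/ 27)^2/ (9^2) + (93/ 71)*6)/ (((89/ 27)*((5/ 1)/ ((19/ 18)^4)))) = 2152343712589/ 3626829733320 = 0.59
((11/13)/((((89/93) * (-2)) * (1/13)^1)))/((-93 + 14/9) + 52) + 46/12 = 377153/94785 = 3.98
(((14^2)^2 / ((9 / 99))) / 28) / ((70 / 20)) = 4312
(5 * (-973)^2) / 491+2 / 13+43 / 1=61812836 / 6383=9683.98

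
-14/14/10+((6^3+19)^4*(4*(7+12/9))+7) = 3049800625207/30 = 101660020840.23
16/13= 1.23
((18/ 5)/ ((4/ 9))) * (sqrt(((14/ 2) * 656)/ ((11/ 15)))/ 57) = 54 * sqrt(47355)/ 1045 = 11.25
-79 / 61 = -1.30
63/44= 1.43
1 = 1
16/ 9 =1.78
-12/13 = -0.92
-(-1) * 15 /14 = 15 /14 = 1.07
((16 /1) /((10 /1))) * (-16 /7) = -128 /35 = -3.66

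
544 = 544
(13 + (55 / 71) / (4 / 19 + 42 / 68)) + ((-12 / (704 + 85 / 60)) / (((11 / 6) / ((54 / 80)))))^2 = 22947804053243307 / 1646726332508125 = 13.94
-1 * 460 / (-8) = 115 / 2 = 57.50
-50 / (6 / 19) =-475 / 3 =-158.33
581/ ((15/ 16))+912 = 22976/ 15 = 1531.73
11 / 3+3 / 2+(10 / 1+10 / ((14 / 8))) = 20.88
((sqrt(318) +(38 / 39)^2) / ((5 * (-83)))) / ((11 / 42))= -42 * sqrt(318) / 4565 - 20216 / 2314455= -0.17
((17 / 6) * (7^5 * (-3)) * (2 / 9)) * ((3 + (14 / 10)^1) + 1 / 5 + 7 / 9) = -69143998 / 405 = -170725.92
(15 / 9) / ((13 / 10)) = 1.28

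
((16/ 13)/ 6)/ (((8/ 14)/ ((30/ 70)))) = 0.15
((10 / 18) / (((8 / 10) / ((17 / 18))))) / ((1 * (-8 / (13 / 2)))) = -5525 / 10368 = -0.53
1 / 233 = 0.00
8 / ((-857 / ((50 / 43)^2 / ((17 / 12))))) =-240000 / 26938081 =-0.01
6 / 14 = 3 / 7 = 0.43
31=31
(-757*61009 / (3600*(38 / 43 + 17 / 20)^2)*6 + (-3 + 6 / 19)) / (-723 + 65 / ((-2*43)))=279096419234314 / 7887160148931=35.39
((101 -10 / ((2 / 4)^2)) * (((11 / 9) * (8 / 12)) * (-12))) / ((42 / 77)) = -29524 / 27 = -1093.48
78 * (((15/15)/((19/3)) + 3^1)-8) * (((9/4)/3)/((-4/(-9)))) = -24219/38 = -637.34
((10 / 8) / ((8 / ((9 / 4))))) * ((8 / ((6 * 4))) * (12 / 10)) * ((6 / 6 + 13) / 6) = 21 / 64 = 0.33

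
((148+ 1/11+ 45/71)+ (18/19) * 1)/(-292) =-555246/1083247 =-0.51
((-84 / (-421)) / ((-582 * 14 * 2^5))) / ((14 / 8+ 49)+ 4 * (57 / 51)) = -17 / 1226743480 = -0.00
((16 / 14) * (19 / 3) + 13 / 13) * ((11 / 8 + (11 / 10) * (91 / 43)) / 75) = 367279 / 903000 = 0.41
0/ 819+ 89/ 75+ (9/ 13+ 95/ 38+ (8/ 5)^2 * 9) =53467/ 1950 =27.42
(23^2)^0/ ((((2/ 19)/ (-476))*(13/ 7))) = -31654/ 13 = -2434.92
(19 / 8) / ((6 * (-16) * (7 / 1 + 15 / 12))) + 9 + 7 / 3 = 71789 / 6336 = 11.33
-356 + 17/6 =-2119/6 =-353.17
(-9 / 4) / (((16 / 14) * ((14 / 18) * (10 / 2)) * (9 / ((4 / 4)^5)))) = -9 / 160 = -0.06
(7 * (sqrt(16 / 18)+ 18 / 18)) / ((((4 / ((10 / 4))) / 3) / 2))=35 * sqrt(2) / 2+ 105 / 4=51.00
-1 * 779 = -779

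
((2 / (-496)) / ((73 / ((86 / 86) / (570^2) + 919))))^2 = 89151868202776201 / 34597801654508160000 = 0.00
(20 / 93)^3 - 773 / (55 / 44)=-618.39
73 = 73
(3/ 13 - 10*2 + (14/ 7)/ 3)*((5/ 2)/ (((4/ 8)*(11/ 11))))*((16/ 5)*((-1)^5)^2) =-11920/ 39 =-305.64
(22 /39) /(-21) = -22 /819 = -0.03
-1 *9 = -9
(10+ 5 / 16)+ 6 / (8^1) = 177 / 16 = 11.06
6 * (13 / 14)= 5.57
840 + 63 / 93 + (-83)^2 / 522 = 13817401 / 16182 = 853.87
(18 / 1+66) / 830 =42 / 415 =0.10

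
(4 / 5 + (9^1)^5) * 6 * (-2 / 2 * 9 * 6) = -95660676 / 5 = -19132135.20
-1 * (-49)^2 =-2401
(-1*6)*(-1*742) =4452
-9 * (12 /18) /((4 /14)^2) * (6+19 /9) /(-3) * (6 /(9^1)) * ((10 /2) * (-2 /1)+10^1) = 0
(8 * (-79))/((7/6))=-541.71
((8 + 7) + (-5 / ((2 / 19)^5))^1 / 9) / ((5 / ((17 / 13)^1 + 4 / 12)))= -4950470 / 351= -14103.90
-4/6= -2/3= -0.67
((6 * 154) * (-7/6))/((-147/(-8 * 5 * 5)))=-4400/3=-1466.67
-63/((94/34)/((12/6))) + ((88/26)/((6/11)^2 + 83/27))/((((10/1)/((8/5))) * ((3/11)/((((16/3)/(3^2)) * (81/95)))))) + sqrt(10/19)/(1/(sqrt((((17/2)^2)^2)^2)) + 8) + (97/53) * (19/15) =-109178521663109/2541478558125 + 83521 * sqrt(190)/12695496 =-42.87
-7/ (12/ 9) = -21/ 4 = -5.25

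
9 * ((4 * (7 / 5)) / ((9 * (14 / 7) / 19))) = 266 / 5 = 53.20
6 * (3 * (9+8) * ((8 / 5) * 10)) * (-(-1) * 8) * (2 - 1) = 39168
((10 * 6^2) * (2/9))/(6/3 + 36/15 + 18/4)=800/89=8.99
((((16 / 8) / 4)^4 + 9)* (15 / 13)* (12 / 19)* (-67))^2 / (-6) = -63707326875 / 1952288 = -32632.14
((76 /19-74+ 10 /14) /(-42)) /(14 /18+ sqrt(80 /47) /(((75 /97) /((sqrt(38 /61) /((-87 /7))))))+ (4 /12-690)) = -339858704484375 /141923122919916632+ 20464575* sqrt(544730) /40549463691404752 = -0.00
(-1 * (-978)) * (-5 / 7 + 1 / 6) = -3749 / 7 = -535.57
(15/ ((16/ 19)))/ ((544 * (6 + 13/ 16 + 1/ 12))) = 855/ 180064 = 0.00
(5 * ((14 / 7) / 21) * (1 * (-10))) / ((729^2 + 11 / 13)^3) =-54925 / 1731237316512584447616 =-0.00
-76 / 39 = -1.95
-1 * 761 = -761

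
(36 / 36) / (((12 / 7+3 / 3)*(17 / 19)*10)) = 7 / 170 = 0.04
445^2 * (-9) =-1782225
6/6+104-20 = 85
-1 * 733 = -733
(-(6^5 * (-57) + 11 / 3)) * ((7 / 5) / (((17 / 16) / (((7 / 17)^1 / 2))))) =104247304 / 867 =120239.10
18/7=2.57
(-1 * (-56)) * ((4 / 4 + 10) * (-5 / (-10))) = 308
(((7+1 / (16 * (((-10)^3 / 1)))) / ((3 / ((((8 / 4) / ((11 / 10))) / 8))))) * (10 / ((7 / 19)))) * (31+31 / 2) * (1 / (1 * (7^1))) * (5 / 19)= 25.16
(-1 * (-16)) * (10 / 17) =160 / 17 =9.41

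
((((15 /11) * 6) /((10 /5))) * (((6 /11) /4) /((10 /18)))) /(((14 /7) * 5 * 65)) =243 /157300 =0.00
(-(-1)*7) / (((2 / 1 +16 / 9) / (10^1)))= 315 / 17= 18.53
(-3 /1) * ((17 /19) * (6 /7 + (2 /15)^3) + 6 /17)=-8561684 /2543625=-3.37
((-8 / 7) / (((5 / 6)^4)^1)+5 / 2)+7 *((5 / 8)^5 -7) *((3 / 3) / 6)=-2272322873 / 286720000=-7.93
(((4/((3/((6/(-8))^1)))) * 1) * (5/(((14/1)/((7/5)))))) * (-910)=455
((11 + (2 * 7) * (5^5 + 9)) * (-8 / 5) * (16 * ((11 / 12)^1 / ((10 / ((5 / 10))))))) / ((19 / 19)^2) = -1287352 / 25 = -51494.08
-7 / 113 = -0.06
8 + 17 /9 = 89 /9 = 9.89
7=7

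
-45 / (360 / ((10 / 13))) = -0.10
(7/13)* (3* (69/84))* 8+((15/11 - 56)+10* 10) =8005/143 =55.98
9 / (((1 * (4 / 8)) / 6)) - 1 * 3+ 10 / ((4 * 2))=425 / 4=106.25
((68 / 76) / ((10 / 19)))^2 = 289 / 100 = 2.89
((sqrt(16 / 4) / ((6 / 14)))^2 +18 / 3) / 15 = 50 / 27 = 1.85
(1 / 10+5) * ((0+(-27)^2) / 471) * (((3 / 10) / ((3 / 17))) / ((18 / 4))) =23409 / 7850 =2.98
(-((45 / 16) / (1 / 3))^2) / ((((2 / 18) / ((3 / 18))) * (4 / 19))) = -1038825 / 2048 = -507.24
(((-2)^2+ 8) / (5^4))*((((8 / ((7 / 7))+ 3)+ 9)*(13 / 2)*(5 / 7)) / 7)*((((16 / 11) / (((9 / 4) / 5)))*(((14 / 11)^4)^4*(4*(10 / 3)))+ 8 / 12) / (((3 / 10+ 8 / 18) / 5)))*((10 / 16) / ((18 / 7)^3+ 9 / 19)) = 96432902864295419011568524 / 771409716766422658243803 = 125.01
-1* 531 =-531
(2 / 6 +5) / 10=8 / 15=0.53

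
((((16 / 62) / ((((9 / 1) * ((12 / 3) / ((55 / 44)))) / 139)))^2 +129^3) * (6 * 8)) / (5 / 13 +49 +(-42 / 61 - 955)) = -2120171641436212 / 18648082953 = -113693.81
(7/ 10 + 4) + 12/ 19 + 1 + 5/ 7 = 9371/ 1330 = 7.05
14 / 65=0.22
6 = 6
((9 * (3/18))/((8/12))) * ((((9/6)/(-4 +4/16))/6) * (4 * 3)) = -9/5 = -1.80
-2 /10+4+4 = 7.80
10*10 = 100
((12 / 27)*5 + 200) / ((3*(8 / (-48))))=-3640 / 9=-404.44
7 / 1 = 7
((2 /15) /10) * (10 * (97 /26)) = 97 /195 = 0.50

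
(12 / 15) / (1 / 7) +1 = 33 / 5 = 6.60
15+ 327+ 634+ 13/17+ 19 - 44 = 16180/17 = 951.76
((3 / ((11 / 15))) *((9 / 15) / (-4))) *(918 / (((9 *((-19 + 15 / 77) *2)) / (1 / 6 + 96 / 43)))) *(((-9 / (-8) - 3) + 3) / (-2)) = -17899623 / 7969792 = -2.25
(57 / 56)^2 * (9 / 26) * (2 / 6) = 0.12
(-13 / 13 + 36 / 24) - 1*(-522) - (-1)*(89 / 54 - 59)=12559 / 27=465.15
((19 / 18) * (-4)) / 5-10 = -488 / 45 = -10.84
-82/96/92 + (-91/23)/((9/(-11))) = 63941/13248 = 4.83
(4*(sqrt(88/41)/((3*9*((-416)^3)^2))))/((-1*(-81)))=sqrt(902)/58090168540918185984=0.00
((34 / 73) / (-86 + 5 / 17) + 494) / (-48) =-10.29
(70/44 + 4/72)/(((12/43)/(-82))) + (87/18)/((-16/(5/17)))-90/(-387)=-3360069409/6947424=-483.64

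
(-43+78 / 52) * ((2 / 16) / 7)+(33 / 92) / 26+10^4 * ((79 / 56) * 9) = 4251755645 / 33488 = 126963.56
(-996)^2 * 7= 6944112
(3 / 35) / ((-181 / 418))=-1254 / 6335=-0.20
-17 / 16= -1.06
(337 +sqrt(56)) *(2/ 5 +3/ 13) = 82 *sqrt(14)/ 65 +13817/ 65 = 217.29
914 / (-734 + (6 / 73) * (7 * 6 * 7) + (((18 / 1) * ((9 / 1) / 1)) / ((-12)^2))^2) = -4270208 / 3310439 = -1.29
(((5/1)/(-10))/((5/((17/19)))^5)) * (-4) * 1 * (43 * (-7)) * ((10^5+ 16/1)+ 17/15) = -1282350542755898/116067140625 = -11048.35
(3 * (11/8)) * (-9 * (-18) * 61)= 163053/4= 40763.25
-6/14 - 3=-24/7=-3.43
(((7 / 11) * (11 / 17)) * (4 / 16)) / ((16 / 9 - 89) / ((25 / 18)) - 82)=-35 / 49232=-0.00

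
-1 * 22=-22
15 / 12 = 5 / 4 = 1.25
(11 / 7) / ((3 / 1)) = 11 / 21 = 0.52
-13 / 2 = -6.50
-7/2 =-3.50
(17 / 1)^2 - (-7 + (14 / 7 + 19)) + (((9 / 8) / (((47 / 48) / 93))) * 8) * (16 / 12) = 66493 / 47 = 1414.74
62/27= 2.30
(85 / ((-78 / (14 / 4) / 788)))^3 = -1610458639913375 / 59319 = -27149119842.10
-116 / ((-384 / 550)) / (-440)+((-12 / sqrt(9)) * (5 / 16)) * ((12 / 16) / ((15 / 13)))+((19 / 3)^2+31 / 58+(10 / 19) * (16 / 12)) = 25489891 / 634752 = 40.16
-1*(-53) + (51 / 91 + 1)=4965 / 91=54.56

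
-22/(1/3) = -66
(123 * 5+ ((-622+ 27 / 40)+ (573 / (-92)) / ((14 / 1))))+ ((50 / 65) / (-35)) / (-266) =-37690011 / 5567380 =-6.77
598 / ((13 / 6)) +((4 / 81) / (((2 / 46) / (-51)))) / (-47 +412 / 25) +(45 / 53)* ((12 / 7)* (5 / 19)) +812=22618105016 / 20745207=1090.28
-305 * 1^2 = -305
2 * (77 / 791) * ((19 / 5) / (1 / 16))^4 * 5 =187895775232 / 14125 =13302355.77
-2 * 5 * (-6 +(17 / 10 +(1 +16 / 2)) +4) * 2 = -174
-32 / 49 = -0.65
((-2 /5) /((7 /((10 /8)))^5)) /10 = -125 /17210368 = -0.00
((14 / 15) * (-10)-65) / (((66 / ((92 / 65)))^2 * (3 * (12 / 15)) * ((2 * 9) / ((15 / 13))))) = -117967 / 129196782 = -0.00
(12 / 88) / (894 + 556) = 3 / 31900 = 0.00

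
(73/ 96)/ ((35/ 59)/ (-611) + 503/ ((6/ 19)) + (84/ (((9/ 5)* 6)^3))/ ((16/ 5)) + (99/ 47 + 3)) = 5755258899/ 12094252422871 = 0.00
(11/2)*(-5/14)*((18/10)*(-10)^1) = 495/14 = 35.36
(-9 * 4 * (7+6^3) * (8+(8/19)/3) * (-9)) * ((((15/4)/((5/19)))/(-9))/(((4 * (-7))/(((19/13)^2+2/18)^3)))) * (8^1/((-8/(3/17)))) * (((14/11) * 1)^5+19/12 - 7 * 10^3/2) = 1744297190403634427443592/7492996330320501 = 232790343.61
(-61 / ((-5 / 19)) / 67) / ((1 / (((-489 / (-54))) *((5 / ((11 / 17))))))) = 3211589 / 13266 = 242.09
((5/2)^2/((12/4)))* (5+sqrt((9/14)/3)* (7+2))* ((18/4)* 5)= 3375* sqrt(42)/112+1875/8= 429.67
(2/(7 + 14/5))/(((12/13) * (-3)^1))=-65/882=-0.07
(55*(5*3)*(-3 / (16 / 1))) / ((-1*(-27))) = -275 / 48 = -5.73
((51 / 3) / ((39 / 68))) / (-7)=-1156 / 273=-4.23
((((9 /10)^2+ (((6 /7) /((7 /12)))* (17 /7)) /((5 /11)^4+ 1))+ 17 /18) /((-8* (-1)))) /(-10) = -717545453 /11088504000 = -0.06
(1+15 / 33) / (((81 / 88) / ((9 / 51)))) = 128 / 459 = 0.28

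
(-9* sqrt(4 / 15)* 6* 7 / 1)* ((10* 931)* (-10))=4692240* sqrt(15)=18172967.38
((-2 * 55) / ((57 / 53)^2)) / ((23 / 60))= -6179800 / 24909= -248.10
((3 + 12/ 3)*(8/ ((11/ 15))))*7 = 5880/ 11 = 534.55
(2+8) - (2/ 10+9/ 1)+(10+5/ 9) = 511/ 45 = 11.36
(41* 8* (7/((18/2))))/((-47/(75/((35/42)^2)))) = -27552/47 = -586.21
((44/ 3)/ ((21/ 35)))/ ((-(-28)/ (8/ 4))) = 110/ 63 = 1.75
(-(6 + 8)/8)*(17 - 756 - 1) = 1295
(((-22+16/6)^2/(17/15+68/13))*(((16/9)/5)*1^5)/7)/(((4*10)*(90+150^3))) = 43732/1979059961025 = 0.00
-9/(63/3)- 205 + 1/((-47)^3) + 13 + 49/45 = -6257620171/32704245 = -191.34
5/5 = 1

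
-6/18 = -1/3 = -0.33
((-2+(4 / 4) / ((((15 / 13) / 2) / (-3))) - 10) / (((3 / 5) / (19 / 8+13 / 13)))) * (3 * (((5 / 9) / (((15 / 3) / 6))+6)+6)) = -7353 / 2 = -3676.50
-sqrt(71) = -8.43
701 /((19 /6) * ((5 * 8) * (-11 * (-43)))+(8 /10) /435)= 508225 /43437168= 0.01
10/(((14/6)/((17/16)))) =255/56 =4.55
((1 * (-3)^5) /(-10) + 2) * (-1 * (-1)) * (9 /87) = 789 /290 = 2.72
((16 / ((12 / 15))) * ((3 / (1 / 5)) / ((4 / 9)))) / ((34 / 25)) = 496.32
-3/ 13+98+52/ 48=15421/ 156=98.85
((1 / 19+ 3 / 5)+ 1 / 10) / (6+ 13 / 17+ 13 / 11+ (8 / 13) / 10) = 347633 / 3698844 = 0.09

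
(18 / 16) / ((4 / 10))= 45 / 16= 2.81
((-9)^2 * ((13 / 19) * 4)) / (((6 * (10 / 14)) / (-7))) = -34398 / 95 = -362.08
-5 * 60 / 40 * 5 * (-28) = 1050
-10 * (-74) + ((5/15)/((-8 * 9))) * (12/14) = 186479/252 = 740.00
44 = 44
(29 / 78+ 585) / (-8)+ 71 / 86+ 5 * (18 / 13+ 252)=32052895 / 26832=1194.58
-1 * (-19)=19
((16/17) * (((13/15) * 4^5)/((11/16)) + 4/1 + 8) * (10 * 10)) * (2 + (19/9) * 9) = 481537280/187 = 2575065.67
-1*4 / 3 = -4 / 3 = -1.33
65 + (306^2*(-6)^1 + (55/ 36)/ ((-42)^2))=-35673435449/ 63504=-561751.00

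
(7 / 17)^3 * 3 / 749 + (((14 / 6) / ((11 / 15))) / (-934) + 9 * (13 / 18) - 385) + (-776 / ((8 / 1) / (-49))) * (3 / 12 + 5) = 265453925513619 / 10801898668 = 24574.75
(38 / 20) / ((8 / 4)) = 19 / 20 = 0.95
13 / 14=0.93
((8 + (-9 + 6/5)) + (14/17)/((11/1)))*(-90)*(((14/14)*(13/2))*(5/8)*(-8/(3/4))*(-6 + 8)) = 400920/187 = 2143.96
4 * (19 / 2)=38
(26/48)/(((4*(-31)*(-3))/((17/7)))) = 221/62496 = 0.00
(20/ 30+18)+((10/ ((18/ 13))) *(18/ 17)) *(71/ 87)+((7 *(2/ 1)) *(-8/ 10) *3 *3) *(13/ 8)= -1027111/ 7395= -138.89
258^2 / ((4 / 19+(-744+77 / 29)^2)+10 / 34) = 1004535814 / 8294055467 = 0.12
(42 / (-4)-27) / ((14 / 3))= -225 / 28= -8.04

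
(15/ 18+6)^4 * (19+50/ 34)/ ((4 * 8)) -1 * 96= 76306877/ 58752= 1298.80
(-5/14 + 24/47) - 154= -101231/658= -153.85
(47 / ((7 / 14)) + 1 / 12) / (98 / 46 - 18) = -25967 / 4380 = -5.93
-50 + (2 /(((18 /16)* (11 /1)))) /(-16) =-4951 /99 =-50.01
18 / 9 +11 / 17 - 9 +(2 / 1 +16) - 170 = -2692 / 17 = -158.35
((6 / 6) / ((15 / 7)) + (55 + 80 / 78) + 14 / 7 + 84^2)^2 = 213852603364 / 4225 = 50616000.80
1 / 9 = 0.11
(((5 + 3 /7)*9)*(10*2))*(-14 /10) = -1368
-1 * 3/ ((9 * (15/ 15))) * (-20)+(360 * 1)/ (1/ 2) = 2180/ 3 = 726.67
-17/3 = -5.67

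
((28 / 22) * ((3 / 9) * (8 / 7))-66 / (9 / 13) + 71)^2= 619369 / 1089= 568.75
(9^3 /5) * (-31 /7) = -22599 /35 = -645.69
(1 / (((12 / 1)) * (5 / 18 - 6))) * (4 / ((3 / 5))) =-10 / 103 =-0.10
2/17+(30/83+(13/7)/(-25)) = 0.40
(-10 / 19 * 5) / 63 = -50 / 1197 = -0.04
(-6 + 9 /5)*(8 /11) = -3.05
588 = 588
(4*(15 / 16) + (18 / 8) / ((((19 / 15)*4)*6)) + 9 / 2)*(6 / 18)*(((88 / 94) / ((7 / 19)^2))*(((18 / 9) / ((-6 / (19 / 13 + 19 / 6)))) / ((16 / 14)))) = -18183209 / 703872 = -25.83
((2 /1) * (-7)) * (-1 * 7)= 98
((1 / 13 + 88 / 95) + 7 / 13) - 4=-2.46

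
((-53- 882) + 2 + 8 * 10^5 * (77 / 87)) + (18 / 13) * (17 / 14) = 5598226750 / 7917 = 707114.66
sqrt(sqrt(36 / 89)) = sqrt(6) * 89^(3 / 4) / 89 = 0.80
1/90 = 0.01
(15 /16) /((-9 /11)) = -1.15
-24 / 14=-12 / 7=-1.71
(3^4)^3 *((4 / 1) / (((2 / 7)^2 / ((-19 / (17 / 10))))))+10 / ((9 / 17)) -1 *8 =-44529439724 / 153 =-291042089.70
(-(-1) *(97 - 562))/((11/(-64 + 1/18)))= 2703.11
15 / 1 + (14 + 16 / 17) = 509 / 17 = 29.94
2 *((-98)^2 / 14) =1372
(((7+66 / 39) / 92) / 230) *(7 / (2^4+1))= 791 / 4676360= 0.00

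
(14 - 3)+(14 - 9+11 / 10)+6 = 231 / 10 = 23.10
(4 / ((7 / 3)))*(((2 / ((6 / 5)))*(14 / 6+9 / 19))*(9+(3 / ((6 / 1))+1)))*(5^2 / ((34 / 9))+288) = 8013600 / 323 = 24809.91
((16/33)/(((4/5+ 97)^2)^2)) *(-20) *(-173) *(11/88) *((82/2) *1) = 177325000/1886902137153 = 0.00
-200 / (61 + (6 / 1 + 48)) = -40 / 23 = -1.74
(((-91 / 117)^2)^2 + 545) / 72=1789073 / 236196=7.57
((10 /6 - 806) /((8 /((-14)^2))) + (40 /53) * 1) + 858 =-5993477 /318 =-18847.41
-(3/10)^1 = -3/10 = -0.30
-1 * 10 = -10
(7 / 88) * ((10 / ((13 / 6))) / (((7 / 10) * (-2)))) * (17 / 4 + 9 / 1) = -3975 / 1144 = -3.47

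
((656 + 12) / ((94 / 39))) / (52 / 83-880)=-540579 / 1715218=-0.32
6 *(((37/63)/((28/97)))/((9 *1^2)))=3589/2646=1.36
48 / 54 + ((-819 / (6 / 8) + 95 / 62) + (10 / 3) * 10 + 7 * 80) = -276905 / 558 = -496.25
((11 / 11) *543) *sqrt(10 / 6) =181 *sqrt(15) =701.01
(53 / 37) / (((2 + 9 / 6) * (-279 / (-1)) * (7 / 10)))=1060 / 505827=0.00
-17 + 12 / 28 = -116 / 7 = -16.57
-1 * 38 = -38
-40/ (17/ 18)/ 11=-720/ 187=-3.85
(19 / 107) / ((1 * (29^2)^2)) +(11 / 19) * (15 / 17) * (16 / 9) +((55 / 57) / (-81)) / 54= 291227130973109 / 320758611647202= 0.91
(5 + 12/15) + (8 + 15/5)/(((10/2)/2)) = 51/5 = 10.20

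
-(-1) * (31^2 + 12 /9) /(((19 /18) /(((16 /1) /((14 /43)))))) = 5958768 /133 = 44802.77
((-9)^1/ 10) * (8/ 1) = -36/ 5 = -7.20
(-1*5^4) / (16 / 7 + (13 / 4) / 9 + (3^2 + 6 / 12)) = -157500 / 3061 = -51.45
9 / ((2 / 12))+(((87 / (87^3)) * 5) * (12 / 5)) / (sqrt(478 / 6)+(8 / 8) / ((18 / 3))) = 16 * sqrt(717) / 2411147+130201930 / 2411147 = 54.00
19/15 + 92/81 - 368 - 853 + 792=-172772/405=-426.60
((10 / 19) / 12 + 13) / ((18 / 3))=1487 / 684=2.17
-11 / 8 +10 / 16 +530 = 2117 / 4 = 529.25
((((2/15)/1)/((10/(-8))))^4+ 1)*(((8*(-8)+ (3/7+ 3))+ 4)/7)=-8.08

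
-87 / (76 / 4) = -87 / 19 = -4.58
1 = 1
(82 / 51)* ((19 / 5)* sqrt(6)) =1558* sqrt(6) / 255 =14.97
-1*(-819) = 819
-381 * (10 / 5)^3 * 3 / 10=-4572 / 5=-914.40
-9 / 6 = -3 / 2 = -1.50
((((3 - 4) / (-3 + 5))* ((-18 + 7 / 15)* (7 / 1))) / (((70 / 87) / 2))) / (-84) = -7627 / 4200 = -1.82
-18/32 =-9/16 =-0.56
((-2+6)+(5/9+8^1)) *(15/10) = 113/6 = 18.83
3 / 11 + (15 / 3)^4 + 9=6977 / 11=634.27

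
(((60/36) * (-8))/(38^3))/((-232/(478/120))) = 239/57286368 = 0.00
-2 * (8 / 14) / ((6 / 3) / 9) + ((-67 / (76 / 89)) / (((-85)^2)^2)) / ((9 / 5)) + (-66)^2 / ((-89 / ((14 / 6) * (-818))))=415579284167915051 / 4448871346500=93412.30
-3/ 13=-0.23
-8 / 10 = -4 / 5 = -0.80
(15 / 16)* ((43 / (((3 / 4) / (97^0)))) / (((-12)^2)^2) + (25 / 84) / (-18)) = -7495 / 580608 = -0.01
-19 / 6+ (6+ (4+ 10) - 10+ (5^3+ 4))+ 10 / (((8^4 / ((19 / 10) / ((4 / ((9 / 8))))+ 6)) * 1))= 53418113 / 393216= 135.85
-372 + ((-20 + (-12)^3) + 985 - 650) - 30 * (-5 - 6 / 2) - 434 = -1979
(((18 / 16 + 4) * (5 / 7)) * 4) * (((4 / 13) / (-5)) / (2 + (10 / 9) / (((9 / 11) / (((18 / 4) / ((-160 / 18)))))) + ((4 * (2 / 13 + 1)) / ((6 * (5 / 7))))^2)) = -17056 / 46795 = -0.36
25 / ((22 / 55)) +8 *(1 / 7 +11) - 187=-495 / 14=-35.36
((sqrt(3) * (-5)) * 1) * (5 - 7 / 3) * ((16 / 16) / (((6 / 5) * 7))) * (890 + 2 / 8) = -29675 * sqrt(3) / 21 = -2447.55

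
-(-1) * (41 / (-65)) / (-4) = 0.16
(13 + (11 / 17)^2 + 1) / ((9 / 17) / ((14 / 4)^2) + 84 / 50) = 1701525 / 203354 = 8.37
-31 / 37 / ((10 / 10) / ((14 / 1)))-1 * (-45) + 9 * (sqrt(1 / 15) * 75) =1231 / 37 + 45 * sqrt(15) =207.55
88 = 88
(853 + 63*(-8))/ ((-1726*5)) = -349/ 8630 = -0.04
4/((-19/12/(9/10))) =-216/95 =-2.27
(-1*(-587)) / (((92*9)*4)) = 587 / 3312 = 0.18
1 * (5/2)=5/2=2.50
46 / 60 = 23 / 30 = 0.77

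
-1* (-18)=18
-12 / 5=-2.40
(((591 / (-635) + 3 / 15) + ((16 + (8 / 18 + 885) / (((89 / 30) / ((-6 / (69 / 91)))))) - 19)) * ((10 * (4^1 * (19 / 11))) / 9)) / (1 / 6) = -2804193684016 / 25736931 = -108956.02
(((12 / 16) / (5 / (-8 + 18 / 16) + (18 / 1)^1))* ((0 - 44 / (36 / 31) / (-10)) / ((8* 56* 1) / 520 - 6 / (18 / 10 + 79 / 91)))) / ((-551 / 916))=6778203289 / 34379986620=0.20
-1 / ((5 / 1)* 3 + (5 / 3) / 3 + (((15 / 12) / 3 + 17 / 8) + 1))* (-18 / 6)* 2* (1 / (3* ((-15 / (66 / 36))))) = -8 / 625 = -0.01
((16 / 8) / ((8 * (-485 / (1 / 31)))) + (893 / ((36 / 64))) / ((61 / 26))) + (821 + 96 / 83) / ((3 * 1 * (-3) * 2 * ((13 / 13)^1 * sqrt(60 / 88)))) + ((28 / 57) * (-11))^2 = 650.55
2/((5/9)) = 18/5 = 3.60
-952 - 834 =-1786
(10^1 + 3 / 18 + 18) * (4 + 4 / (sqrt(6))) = 169 * sqrt(6) / 9 + 338 / 3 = 158.66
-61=-61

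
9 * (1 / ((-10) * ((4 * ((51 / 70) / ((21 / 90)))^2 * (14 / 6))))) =-343 / 34680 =-0.01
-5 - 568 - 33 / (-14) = -7989 / 14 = -570.64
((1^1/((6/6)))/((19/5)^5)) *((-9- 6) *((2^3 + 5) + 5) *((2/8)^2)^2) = -421875/316940672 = -0.00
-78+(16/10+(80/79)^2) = -2352062/31205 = -75.37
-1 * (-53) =53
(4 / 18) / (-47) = -2 / 423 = -0.00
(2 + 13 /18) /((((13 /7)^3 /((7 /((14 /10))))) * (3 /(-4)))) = -168070 /59319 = -2.83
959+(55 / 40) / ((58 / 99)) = 446065 / 464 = 961.35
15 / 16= 0.94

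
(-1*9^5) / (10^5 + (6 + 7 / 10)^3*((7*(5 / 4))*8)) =-0.49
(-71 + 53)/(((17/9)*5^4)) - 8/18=-43958/95625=-0.46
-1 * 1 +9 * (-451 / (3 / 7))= -9472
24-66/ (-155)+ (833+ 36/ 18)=133211/ 155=859.43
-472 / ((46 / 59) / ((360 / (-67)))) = 5012640 / 1541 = 3252.85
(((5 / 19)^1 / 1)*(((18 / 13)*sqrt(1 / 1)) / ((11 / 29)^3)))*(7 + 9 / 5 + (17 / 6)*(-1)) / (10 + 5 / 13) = 4365631 / 1138005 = 3.84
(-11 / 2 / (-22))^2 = 1 / 16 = 0.06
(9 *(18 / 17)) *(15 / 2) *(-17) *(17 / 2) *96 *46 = -45606240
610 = 610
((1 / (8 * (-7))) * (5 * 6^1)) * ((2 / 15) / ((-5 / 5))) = 1 / 14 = 0.07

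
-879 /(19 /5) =-4395 /19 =-231.32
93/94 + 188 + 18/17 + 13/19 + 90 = 8523597/30362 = 280.73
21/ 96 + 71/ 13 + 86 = 38139/ 416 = 91.68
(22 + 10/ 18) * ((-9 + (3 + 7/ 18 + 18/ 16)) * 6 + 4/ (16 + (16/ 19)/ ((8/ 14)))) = -5395943/ 8964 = -601.96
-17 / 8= -2.12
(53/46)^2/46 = 2809/97336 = 0.03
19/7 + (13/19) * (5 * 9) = 4456/133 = 33.50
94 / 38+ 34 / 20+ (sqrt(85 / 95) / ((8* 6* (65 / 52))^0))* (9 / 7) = 9* sqrt(323) / 133+ 793 / 190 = 5.39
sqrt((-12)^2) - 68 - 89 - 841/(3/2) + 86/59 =-124645/177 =-704.21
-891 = -891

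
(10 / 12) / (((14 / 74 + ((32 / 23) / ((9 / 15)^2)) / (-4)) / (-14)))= 89355 / 5951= 15.02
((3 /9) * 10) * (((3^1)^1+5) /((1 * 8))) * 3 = 10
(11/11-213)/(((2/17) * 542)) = -901/271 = -3.32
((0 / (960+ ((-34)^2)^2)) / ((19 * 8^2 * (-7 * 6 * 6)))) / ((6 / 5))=0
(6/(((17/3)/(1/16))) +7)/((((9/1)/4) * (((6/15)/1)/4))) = 4805/153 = 31.41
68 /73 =0.93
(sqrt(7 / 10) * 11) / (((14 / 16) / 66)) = 2904 * sqrt(70) / 35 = 694.19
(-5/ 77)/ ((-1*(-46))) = -0.00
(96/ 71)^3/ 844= 221184/ 75519221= 0.00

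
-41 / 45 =-0.91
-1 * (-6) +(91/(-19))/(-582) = 66439/11058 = 6.01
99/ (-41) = -99/ 41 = -2.41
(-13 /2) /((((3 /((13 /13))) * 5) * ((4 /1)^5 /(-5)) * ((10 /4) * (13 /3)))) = 1 /5120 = 0.00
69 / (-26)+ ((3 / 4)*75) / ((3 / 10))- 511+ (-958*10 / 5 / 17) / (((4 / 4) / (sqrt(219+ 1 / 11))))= -1916*sqrt(26510) / 187- 4240 / 13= -1994.39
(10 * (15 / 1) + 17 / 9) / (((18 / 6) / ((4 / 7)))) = 5468 / 189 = 28.93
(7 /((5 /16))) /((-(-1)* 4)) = 28 /5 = 5.60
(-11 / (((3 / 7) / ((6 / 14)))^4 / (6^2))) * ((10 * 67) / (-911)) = 265320 / 911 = 291.24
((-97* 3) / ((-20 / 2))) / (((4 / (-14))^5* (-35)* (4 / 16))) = 698691 / 400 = 1746.73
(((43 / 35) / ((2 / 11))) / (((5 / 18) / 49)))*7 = 208593 / 25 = 8343.72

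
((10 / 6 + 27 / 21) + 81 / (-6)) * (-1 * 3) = 443 / 14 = 31.64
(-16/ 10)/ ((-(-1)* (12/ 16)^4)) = -2048/ 405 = -5.06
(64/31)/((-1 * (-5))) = 64/155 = 0.41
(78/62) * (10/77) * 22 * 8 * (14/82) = 6240/1271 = 4.91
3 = 3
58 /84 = 29 /42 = 0.69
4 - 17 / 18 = 55 / 18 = 3.06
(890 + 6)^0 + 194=195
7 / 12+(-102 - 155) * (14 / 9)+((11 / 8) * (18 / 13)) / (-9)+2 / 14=-653993 / 1638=-399.26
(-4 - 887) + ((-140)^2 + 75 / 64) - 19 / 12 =3592049 / 192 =18708.59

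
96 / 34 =48 / 17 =2.82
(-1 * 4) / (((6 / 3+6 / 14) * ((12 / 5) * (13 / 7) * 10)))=-49 / 1326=-0.04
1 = 1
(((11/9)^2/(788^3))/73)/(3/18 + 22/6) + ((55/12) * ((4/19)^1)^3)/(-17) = -3253303142199517/1293221277051264864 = -0.00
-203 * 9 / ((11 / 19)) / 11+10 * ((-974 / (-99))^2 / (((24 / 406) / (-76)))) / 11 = -36683221169 / 323433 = -113418.30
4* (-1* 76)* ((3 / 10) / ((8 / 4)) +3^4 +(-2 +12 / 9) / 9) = -3327356 / 135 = -24647.08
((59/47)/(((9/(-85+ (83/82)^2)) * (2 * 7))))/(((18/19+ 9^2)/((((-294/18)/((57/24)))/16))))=2879023/656074128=0.00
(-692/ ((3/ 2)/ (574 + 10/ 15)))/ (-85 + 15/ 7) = 4175528/ 1305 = 3199.64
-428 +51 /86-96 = -523.41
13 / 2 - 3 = 7 / 2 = 3.50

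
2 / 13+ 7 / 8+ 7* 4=3019 / 104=29.03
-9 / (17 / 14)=-126 / 17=-7.41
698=698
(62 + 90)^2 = 23104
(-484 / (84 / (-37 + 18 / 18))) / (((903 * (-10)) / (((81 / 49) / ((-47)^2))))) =-19602 / 1140318935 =-0.00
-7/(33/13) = -91/33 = -2.76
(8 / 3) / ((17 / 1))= 8 / 51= 0.16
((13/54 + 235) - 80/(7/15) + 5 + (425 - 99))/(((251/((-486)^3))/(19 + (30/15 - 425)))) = 128167745012784/1757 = 72946923740.91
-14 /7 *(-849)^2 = -1441602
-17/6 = -2.83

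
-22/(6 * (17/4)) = -44/51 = -0.86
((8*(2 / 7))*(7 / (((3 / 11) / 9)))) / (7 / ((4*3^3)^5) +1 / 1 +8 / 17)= 131886888173568 / 367332019319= 359.04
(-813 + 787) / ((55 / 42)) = -19.85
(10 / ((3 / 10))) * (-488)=-48800 / 3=-16266.67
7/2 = 3.50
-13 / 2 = -6.50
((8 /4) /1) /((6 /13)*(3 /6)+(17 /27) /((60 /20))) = 1053 /232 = 4.54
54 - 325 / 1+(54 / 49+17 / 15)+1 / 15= -65831 / 245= -268.70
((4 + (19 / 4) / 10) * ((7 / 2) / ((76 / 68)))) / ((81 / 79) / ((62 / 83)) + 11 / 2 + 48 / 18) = 156498447 / 106529200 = 1.47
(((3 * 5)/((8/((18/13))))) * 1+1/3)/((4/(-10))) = -2285/312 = -7.32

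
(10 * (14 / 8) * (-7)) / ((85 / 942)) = -23079 / 17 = -1357.59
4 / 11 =0.36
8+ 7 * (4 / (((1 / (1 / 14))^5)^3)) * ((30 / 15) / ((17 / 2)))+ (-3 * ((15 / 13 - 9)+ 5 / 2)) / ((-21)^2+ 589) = 1267174713612959996967 / 158089132106360698880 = 8.02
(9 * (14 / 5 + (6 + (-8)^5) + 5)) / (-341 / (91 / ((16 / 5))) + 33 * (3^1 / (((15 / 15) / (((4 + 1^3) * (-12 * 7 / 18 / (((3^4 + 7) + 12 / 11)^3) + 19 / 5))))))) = -51526784967840 / 326688708841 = -157.72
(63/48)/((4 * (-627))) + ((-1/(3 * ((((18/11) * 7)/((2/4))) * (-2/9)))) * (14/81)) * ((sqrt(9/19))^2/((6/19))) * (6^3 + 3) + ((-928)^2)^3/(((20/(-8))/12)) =-5535911304144737204278457/1805760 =-3065696052711732015.48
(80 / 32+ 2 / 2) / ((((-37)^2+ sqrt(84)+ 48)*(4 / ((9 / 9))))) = 9919 / 16062440 - 7*sqrt(21) / 8031220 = 0.00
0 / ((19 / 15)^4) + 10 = 10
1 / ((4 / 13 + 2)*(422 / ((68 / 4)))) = 221 / 12660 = 0.02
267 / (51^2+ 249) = 89 / 950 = 0.09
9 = 9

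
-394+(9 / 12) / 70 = -393.99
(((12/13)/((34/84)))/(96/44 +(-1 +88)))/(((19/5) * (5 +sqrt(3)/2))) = 61600/44396027- 6160 * sqrt(3)/44396027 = 0.00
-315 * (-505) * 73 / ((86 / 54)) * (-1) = -313536825 / 43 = -7291554.07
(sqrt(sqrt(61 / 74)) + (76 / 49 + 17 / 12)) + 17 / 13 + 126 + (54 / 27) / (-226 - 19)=61^(1 / 4) * 74^(3 / 4) / 74 + 711259 / 5460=131.22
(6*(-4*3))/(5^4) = -72/625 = -0.12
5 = 5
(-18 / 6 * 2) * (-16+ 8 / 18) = 93.33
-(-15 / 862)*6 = 0.10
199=199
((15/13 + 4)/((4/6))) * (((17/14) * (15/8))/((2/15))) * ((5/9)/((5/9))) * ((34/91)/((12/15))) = 65350125/1059968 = 61.65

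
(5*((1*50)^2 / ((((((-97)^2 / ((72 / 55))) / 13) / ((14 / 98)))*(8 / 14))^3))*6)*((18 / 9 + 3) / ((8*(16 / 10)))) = 3003024375 / 1108685738560499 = 0.00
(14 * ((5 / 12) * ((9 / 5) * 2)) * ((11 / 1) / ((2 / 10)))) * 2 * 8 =18480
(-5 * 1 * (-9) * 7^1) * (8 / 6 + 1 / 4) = 1995 / 4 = 498.75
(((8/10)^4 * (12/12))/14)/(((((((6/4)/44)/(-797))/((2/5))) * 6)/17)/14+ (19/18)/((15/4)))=8241260544/79287988625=0.10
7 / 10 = 0.70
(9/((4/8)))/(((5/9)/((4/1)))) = 648/5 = 129.60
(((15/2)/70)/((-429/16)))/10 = -0.00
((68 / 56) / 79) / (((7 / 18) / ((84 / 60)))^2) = 2754 / 13825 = 0.20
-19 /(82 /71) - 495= -41939 /82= -511.45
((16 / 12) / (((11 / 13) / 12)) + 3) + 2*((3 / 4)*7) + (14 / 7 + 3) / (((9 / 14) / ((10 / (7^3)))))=32.64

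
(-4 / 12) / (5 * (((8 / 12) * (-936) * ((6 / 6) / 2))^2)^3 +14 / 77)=-11 / 152198898139791366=-0.00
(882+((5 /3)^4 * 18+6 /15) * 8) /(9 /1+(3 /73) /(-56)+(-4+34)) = 367241392 /7174305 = 51.19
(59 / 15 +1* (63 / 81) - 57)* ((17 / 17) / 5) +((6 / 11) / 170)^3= -76933723052 / 7356603375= -10.46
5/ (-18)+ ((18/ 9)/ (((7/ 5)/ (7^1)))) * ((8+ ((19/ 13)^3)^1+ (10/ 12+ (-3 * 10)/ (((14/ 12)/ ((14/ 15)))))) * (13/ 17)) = -4777555/ 51714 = -92.38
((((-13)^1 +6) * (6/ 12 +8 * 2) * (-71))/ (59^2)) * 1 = 16401/ 6962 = 2.36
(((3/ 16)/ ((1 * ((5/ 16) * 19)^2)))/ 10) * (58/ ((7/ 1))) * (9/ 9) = 1392/ 315875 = 0.00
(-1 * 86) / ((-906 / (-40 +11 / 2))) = -989 / 302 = -3.27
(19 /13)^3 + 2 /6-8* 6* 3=-140.54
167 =167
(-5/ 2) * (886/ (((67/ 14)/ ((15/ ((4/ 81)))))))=-18838575/ 134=-140586.38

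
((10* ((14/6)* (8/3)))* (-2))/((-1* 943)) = 0.13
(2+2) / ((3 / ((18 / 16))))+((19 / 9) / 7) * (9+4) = 683 / 126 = 5.42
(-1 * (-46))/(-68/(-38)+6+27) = 874/661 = 1.32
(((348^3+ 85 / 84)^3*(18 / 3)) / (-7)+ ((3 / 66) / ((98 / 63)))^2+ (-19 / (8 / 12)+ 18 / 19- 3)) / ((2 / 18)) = -101997624262983017024425108930969 / 176636768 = -577442768104673524282470.50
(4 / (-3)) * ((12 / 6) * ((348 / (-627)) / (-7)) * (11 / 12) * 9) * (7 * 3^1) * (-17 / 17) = 696 / 19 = 36.63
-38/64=-19/32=-0.59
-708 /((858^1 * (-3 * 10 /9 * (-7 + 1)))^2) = -59 /24538800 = -0.00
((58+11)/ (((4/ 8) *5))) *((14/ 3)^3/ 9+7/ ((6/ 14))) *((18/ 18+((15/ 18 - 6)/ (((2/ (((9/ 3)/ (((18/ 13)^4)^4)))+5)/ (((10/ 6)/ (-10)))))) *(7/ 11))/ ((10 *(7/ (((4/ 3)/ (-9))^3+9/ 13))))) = 26073243376080200364965714420131/ 3458949867018979450716240993780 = 7.54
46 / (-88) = -23 / 44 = -0.52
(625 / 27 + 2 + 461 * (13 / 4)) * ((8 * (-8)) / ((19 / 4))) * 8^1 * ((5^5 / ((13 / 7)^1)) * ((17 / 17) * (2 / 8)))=-460675600000 / 6669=-69077162.99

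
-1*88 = -88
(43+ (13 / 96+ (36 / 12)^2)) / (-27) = -5005 / 2592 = -1.93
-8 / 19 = -0.42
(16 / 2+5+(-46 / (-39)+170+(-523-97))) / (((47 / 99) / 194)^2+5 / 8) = -4179793867128 / 5994202019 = -697.31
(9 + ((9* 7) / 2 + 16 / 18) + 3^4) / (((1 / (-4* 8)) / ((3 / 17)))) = -35248 / 51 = -691.14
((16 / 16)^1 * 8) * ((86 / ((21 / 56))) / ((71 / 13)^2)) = 930176 / 15123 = 61.51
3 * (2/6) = 1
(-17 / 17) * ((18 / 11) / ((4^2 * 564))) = -3 / 16544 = -0.00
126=126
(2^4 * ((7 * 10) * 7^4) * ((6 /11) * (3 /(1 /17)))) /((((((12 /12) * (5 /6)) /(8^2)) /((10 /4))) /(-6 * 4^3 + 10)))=-5371700060160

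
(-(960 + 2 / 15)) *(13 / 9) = -187226 / 135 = -1386.86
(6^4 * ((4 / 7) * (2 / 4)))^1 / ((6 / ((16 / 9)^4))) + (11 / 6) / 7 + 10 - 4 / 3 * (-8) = 637.38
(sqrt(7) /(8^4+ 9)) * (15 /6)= sqrt(7) /1642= 0.00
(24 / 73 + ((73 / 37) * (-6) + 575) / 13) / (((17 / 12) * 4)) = 4597935 / 596921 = 7.70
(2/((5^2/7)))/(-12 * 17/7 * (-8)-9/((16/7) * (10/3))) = 3136/1298985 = 0.00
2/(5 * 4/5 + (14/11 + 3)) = 22/91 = 0.24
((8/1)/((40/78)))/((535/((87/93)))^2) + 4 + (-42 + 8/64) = -416718746091/11002489000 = -37.87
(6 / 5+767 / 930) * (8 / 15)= 7532 / 6975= 1.08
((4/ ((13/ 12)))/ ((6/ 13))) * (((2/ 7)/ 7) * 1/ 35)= 16/ 1715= 0.01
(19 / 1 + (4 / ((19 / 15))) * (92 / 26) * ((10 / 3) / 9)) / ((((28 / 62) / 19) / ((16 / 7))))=12756376 / 5733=2225.08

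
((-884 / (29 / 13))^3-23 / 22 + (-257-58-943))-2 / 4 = -16695073191963 / 268279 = -62230264.73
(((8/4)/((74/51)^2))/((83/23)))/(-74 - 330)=-59823/91810616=-0.00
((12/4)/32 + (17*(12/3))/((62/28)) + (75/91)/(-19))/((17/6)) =10.86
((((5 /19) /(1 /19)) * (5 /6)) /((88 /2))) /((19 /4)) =25 /1254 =0.02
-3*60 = -180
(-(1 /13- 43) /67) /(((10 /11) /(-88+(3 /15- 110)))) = -3035241 /21775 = -139.39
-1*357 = -357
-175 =-175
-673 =-673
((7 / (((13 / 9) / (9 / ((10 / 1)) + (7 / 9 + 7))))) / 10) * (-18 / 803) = -4473 / 47450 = -0.09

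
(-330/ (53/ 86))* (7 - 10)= 85140/ 53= 1606.42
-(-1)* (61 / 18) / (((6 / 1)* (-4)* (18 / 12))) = -61 / 648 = -0.09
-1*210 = -210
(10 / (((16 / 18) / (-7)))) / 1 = -315 / 4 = -78.75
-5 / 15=-1 / 3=-0.33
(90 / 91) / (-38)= -45 / 1729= -0.03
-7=-7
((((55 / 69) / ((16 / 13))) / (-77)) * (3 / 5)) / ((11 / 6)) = -39 / 14168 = -0.00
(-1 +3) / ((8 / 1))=1 / 4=0.25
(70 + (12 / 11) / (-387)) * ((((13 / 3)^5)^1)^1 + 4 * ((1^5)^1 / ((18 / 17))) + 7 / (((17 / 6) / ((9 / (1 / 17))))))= 46093720190 / 344817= 133675.89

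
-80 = -80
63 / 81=0.78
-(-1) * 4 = 4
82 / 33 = 2.48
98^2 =9604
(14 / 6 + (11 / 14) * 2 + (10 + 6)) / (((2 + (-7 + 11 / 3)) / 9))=-134.36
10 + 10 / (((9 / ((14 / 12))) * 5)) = 277 / 27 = 10.26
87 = 87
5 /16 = 0.31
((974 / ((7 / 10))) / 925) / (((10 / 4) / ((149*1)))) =580504 / 6475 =89.65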